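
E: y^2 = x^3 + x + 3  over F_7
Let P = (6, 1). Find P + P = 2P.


Doubling: s = (3 x1^2 + a) / (2 y1)
s = (3*6^2 + 1) / (2*1) mod 7 = 2
x3 = s^2 - 2 x1 mod 7 = 2^2 - 2*6 = 6
y3 = s (x1 - x3) - y1 mod 7 = 2 * (6 - 6) - 1 = 6

2P = (6, 6)


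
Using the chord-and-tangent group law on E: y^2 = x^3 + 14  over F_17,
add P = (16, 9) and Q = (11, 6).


P != Q, so use the chord formula.
s = (y2 - y1) / (x2 - x1) = (14) / (12) mod 17 = 4
x3 = s^2 - x1 - x2 mod 17 = 4^2 - 16 - 11 = 6
y3 = s (x1 - x3) - y1 mod 17 = 4 * (16 - 6) - 9 = 14

P + Q = (6, 14)


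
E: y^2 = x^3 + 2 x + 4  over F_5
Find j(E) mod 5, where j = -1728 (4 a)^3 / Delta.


Delta = -16(4 a^3 + 27 b^2) mod 5 = 1
-1728 * (4 a)^3 = -1728 * (4*2)^3 mod 5 = 4
j = 4 * 1^(-1) mod 5 = 4

j = 4 (mod 5)


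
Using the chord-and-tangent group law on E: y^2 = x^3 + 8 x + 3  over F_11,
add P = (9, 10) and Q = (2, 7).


P != Q, so use the chord formula.
s = (y2 - y1) / (x2 - x1) = (8) / (4) mod 11 = 2
x3 = s^2 - x1 - x2 mod 11 = 2^2 - 9 - 2 = 4
y3 = s (x1 - x3) - y1 mod 11 = 2 * (9 - 4) - 10 = 0

P + Q = (4, 0)


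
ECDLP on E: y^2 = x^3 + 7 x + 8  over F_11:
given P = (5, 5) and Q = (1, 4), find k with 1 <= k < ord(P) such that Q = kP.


Enumerate multiples of P until we hit Q = (1, 4):
  1P = (5, 5)
  2P = (4, 1)
  3P = (7, 9)
  4P = (3, 10)
  5P = (1, 7)
  6P = (8, 2)
  7P = (10, 0)
  8P = (8, 9)
  9P = (1, 4)
Match found at i = 9.

k = 9


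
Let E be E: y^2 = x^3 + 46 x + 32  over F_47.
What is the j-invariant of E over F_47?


Delta = -16(4 a^3 + 27 b^2) mod 47 = 13
-1728 * (4 a)^3 = -1728 * (4*46)^3 mod 47 = 1
j = 1 * 13^(-1) mod 47 = 29

j = 29 (mod 47)


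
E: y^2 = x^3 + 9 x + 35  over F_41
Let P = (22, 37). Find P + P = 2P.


Doubling: s = (3 x1^2 + a) / (2 y1)
s = (3*22^2 + 9) / (2*37) mod 41 = 7
x3 = s^2 - 2 x1 mod 41 = 7^2 - 2*22 = 5
y3 = s (x1 - x3) - y1 mod 41 = 7 * (22 - 5) - 37 = 0

2P = (5, 0)


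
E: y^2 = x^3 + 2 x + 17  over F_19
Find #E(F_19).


For each x in F_19, count y with y^2 = x^3 + 2 x + 17 mod 19:
  x = 0: RHS = 17, y in [6, 13]  -> 2 point(s)
  x = 1: RHS = 1, y in [1, 18]  -> 2 point(s)
  x = 5: RHS = 0, y in [0]  -> 1 point(s)
  x = 6: RHS = 17, y in [6, 13]  -> 2 point(s)
  x = 9: RHS = 4, y in [2, 17]  -> 2 point(s)
  x = 10: RHS = 11, y in [7, 12]  -> 2 point(s)
  x = 13: RHS = 17, y in [6, 13]  -> 2 point(s)
  x = 17: RHS = 5, y in [9, 10]  -> 2 point(s)
Affine points: 15. Add the point at infinity: total = 16.

#E(F_19) = 16


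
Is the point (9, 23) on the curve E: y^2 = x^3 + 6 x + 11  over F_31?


Check whether y^2 = x^3 + 6 x + 11 (mod 31) for (x, y) = (9, 23).
LHS: y^2 = 23^2 mod 31 = 2
RHS: x^3 + 6 x + 11 = 9^3 + 6*9 + 11 mod 31 = 19
LHS != RHS

No, not on the curve


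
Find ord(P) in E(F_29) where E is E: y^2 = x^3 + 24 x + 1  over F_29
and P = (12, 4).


Compute successive multiples of P until we hit O:
  1P = (12, 4)
  2P = (6, 19)
  3P = (10, 20)
  4P = (13, 4)
  5P = (4, 25)
  6P = (14, 23)
  7P = (28, 18)
  8P = (2, 12)
  ... (continuing to 33P)
  33P = O

ord(P) = 33


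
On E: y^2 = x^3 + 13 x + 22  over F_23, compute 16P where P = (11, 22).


k = 16 = 10000_2 (binary, LSB first: 00001)
Double-and-add from P = (11, 22):
  bit 0 = 0: acc unchanged = O
  bit 1 = 0: acc unchanged = O
  bit 2 = 0: acc unchanged = O
  bit 3 = 0: acc unchanged = O
  bit 4 = 1: acc = O + (10, 18) = (10, 18)

16P = (10, 18)


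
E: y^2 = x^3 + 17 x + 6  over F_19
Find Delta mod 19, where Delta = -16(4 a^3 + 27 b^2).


4 a^3 + 27 b^2 = 4*17^3 + 27*6^2 = 19652 + 972 = 20624
Delta = -16 * (20624) = -329984
Delta mod 19 = 8

Delta = 8 (mod 19)


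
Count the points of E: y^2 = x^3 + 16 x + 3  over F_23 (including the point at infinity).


For each x in F_23, count y with y^2 = x^3 + 16 x + 3 mod 23:
  x = 0: RHS = 3, y in [7, 16]  -> 2 point(s)
  x = 3: RHS = 9, y in [3, 20]  -> 2 point(s)
  x = 4: RHS = 16, y in [4, 19]  -> 2 point(s)
  x = 5: RHS = 1, y in [1, 22]  -> 2 point(s)
  x = 6: RHS = 16, y in [4, 19]  -> 2 point(s)
  x = 9: RHS = 2, y in [5, 18]  -> 2 point(s)
  x = 10: RHS = 13, y in [6, 17]  -> 2 point(s)
  x = 13: RHS = 16, y in [4, 19]  -> 2 point(s)
  x = 14: RHS = 4, y in [2, 21]  -> 2 point(s)
  x = 16: RHS = 8, y in [10, 13]  -> 2 point(s)
  x = 17: RHS = 13, y in [6, 17]  -> 2 point(s)
  x = 19: RHS = 13, y in [6, 17]  -> 2 point(s)
  x = 21: RHS = 9, y in [3, 20]  -> 2 point(s)
  x = 22: RHS = 9, y in [3, 20]  -> 2 point(s)
Affine points: 28. Add the point at infinity: total = 29.

#E(F_23) = 29


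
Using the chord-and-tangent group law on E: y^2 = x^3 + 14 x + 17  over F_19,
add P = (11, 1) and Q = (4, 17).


P != Q, so use the chord formula.
s = (y2 - y1) / (x2 - x1) = (16) / (12) mod 19 = 14
x3 = s^2 - x1 - x2 mod 19 = 14^2 - 11 - 4 = 10
y3 = s (x1 - x3) - y1 mod 19 = 14 * (11 - 10) - 1 = 13

P + Q = (10, 13)


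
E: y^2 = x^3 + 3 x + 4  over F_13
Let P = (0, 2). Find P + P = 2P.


Doubling: s = (3 x1^2 + a) / (2 y1)
s = (3*0^2 + 3) / (2*2) mod 13 = 4
x3 = s^2 - 2 x1 mod 13 = 4^2 - 2*0 = 3
y3 = s (x1 - x3) - y1 mod 13 = 4 * (0 - 3) - 2 = 12

2P = (3, 12)


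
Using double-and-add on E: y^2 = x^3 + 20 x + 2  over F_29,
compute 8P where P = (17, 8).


k = 8 = 1000_2 (binary, LSB first: 0001)
Double-and-add from P = (17, 8):
  bit 0 = 0: acc unchanged = O
  bit 1 = 0: acc unchanged = O
  bit 2 = 0: acc unchanged = O
  bit 3 = 1: acc = O + (13, 9) = (13, 9)

8P = (13, 9)


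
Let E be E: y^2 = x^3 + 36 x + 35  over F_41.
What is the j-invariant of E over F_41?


Delta = -16(4 a^3 + 27 b^2) mod 41 = 33
-1728 * (4 a)^3 = -1728 * (4*36)^3 mod 41 = 30
j = 30 * 33^(-1) mod 41 = 27

j = 27 (mod 41)


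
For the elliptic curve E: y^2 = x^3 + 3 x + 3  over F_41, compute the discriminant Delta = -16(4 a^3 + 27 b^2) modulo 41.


4 a^3 + 27 b^2 = 4*3^3 + 27*3^2 = 108 + 243 = 351
Delta = -16 * (351) = -5616
Delta mod 41 = 1

Delta = 1 (mod 41)


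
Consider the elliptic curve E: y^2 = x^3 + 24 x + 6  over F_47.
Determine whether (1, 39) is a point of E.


Check whether y^2 = x^3 + 24 x + 6 (mod 47) for (x, y) = (1, 39).
LHS: y^2 = 39^2 mod 47 = 17
RHS: x^3 + 24 x + 6 = 1^3 + 24*1 + 6 mod 47 = 31
LHS != RHS

No, not on the curve


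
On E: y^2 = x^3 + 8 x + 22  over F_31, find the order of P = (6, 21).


Compute successive multiples of P until we hit O:
  1P = (6, 21)
  2P = (8, 3)
  3P = (5, 1)
  4P = (17, 7)
  5P = (15, 13)
  6P = (15, 18)
  7P = (17, 24)
  8P = (5, 30)
  ... (continuing to 11P)
  11P = O

ord(P) = 11


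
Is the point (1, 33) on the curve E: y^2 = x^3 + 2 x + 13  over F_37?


Check whether y^2 = x^3 + 2 x + 13 (mod 37) for (x, y) = (1, 33).
LHS: y^2 = 33^2 mod 37 = 16
RHS: x^3 + 2 x + 13 = 1^3 + 2*1 + 13 mod 37 = 16
LHS = RHS

Yes, on the curve


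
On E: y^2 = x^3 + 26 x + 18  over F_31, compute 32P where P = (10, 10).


k = 32 = 100000_2 (binary, LSB first: 000001)
Double-and-add from P = (10, 10):
  bit 0 = 0: acc unchanged = O
  bit 1 = 0: acc unchanged = O
  bit 2 = 0: acc unchanged = O
  bit 3 = 0: acc unchanged = O
  bit 4 = 0: acc unchanged = O
  bit 5 = 1: acc = O + (1, 18) = (1, 18)

32P = (1, 18)


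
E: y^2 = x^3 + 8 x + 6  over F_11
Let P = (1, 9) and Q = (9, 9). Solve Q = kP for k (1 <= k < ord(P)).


Enumerate multiples of P until we hit Q = (9, 9):
  1P = (1, 9)
  2P = (9, 2)
  3P = (4, 6)
  4P = (7, 8)
  5P = (7, 3)
  6P = (4, 5)
  7P = (9, 9)
Match found at i = 7.

k = 7


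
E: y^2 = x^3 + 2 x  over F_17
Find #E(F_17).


For each x in F_17, count y with y^2 = x^3 + 2 x + 0 mod 17:
  x = 0: RHS = 0, y in [0]  -> 1 point(s)
  x = 3: RHS = 16, y in [4, 13]  -> 2 point(s)
  x = 4: RHS = 4, y in [2, 15]  -> 2 point(s)
  x = 5: RHS = 16, y in [4, 13]  -> 2 point(s)
  x = 7: RHS = 0, y in [0]  -> 1 point(s)
  x = 8: RHS = 1, y in [1, 16]  -> 2 point(s)
  x = 9: RHS = 16, y in [4, 13]  -> 2 point(s)
  x = 10: RHS = 0, y in [0]  -> 1 point(s)
  x = 12: RHS = 1, y in [1, 16]  -> 2 point(s)
  x = 13: RHS = 13, y in [8, 9]  -> 2 point(s)
  x = 14: RHS = 1, y in [1, 16]  -> 2 point(s)
Affine points: 19. Add the point at infinity: total = 20.

#E(F_17) = 20


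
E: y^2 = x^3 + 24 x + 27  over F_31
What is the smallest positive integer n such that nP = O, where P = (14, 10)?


Compute successive multiples of P until we hit O:
  1P = (14, 10)
  2P = (23, 6)
  3P = (3, 23)
  4P = (30, 23)
  5P = (12, 11)
  6P = (13, 5)
  7P = (29, 8)
  8P = (4, 30)
  ... (continuing to 25P)
  25P = O

ord(P) = 25


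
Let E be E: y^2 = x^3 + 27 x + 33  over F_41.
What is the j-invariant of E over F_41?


Delta = -16(4 a^3 + 27 b^2) mod 41 = 40
-1728 * (4 a)^3 = -1728 * (4*27)^3 mod 41 = 37
j = 37 * 40^(-1) mod 41 = 4

j = 4 (mod 41)


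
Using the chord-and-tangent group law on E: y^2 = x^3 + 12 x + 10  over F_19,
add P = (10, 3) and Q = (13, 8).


P != Q, so use the chord formula.
s = (y2 - y1) / (x2 - x1) = (5) / (3) mod 19 = 8
x3 = s^2 - x1 - x2 mod 19 = 8^2 - 10 - 13 = 3
y3 = s (x1 - x3) - y1 mod 19 = 8 * (10 - 3) - 3 = 15

P + Q = (3, 15)


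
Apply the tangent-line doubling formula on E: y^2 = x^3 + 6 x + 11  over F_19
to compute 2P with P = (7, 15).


Doubling: s = (3 x1^2 + a) / (2 y1)
s = (3*7^2 + 6) / (2*15) mod 19 = 7
x3 = s^2 - 2 x1 mod 19 = 7^2 - 2*7 = 16
y3 = s (x1 - x3) - y1 mod 19 = 7 * (7 - 16) - 15 = 17

2P = (16, 17)


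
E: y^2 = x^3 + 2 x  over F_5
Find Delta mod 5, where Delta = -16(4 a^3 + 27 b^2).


4 a^3 + 27 b^2 = 4*2^3 + 27*0^2 = 32 + 0 = 32
Delta = -16 * (32) = -512
Delta mod 5 = 3

Delta = 3 (mod 5)


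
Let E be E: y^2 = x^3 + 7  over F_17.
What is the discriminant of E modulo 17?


4 a^3 + 27 b^2 = 4*0^3 + 27*7^2 = 0 + 1323 = 1323
Delta = -16 * (1323) = -21168
Delta mod 17 = 14

Delta = 14 (mod 17)


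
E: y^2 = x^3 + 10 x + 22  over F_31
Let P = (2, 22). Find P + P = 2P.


Doubling: s = (3 x1^2 + a) / (2 y1)
s = (3*2^2 + 10) / (2*22) mod 31 = 16
x3 = s^2 - 2 x1 mod 31 = 16^2 - 2*2 = 4
y3 = s (x1 - x3) - y1 mod 31 = 16 * (2 - 4) - 22 = 8

2P = (4, 8)


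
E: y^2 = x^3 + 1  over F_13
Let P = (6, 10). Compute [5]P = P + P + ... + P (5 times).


k = 5 = 101_2 (binary, LSB first: 101)
Double-and-add from P = (6, 10):
  bit 0 = 1: acc = O + (6, 10) = (6, 10)
  bit 1 = 0: acc unchanged = (6, 10)
  bit 2 = 1: acc = (6, 10) + (0, 1) = (6, 3)

5P = (6, 3)


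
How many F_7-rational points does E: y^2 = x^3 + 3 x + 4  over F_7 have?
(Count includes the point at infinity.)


For each x in F_7, count y with y^2 = x^3 + 3 x + 4 mod 7:
  x = 0: RHS = 4, y in [2, 5]  -> 2 point(s)
  x = 1: RHS = 1, y in [1, 6]  -> 2 point(s)
  x = 2: RHS = 4, y in [2, 5]  -> 2 point(s)
  x = 5: RHS = 4, y in [2, 5]  -> 2 point(s)
  x = 6: RHS = 0, y in [0]  -> 1 point(s)
Affine points: 9. Add the point at infinity: total = 10.

#E(F_7) = 10


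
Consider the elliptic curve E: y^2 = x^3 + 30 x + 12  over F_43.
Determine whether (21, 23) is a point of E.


Check whether y^2 = x^3 + 30 x + 12 (mod 43) for (x, y) = (21, 23).
LHS: y^2 = 23^2 mod 43 = 13
RHS: x^3 + 30 x + 12 = 21^3 + 30*21 + 12 mod 43 = 13
LHS = RHS

Yes, on the curve


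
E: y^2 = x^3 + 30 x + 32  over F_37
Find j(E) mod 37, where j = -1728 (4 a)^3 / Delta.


Delta = -16(4 a^3 + 27 b^2) mod 37 = 15
-1728 * (4 a)^3 = -1728 * (4*30)^3 mod 37 = 27
j = 27 * 15^(-1) mod 37 = 24

j = 24 (mod 37)


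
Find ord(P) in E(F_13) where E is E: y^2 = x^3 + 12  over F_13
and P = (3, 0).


Compute successive multiples of P until we hit O:
  1P = (3, 0)
  2P = O

ord(P) = 2


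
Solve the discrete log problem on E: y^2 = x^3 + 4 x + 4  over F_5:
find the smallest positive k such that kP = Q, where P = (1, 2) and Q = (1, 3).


Enumerate multiples of P until we hit Q = (1, 3):
  1P = (1, 2)
  2P = (2, 0)
  3P = (1, 3)
Match found at i = 3.

k = 3


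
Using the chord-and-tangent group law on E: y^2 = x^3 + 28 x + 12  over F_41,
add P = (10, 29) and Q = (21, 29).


P != Q, so use the chord formula.
s = (y2 - y1) / (x2 - x1) = (0) / (11) mod 41 = 0
x3 = s^2 - x1 - x2 mod 41 = 0^2 - 10 - 21 = 10
y3 = s (x1 - x3) - y1 mod 41 = 0 * (10 - 10) - 29 = 12

P + Q = (10, 12)


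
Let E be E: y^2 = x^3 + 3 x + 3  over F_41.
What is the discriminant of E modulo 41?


4 a^3 + 27 b^2 = 4*3^3 + 27*3^2 = 108 + 243 = 351
Delta = -16 * (351) = -5616
Delta mod 41 = 1

Delta = 1 (mod 41)


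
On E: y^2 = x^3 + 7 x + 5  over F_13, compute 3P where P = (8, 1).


k = 3 = 11_2 (binary, LSB first: 11)
Double-and-add from P = (8, 1):
  bit 0 = 1: acc = O + (8, 1) = (8, 1)
  bit 1 = 1: acc = (8, 1) + (1, 0) = (8, 12)

3P = (8, 12)


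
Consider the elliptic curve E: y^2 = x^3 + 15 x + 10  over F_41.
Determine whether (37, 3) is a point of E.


Check whether y^2 = x^3 + 15 x + 10 (mod 41) for (x, y) = (37, 3).
LHS: y^2 = 3^2 mod 41 = 9
RHS: x^3 + 15 x + 10 = 37^3 + 15*37 + 10 mod 41 = 9
LHS = RHS

Yes, on the curve


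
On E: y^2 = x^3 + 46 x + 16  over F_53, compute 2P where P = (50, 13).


Doubling: s = (3 x1^2 + a) / (2 y1)
s = (3*50^2 + 46) / (2*13) mod 53 = 13
x3 = s^2 - 2 x1 mod 53 = 13^2 - 2*50 = 16
y3 = s (x1 - x3) - y1 mod 53 = 13 * (50 - 16) - 13 = 5

2P = (16, 5)


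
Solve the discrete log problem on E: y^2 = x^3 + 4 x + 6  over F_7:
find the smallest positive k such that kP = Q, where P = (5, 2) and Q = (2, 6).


Enumerate multiples of P until we hit Q = (2, 6):
  1P = (5, 2)
  2P = (6, 1)
  3P = (4, 4)
  4P = (2, 6)
Match found at i = 4.

k = 4


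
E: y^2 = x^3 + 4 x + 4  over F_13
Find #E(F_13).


For each x in F_13, count y with y^2 = x^3 + 4 x + 4 mod 13:
  x = 0: RHS = 4, y in [2, 11]  -> 2 point(s)
  x = 1: RHS = 9, y in [3, 10]  -> 2 point(s)
  x = 3: RHS = 4, y in [2, 11]  -> 2 point(s)
  x = 6: RHS = 10, y in [6, 7]  -> 2 point(s)
  x = 10: RHS = 4, y in [2, 11]  -> 2 point(s)
  x = 11: RHS = 1, y in [1, 12]  -> 2 point(s)
  x = 12: RHS = 12, y in [5, 8]  -> 2 point(s)
Affine points: 14. Add the point at infinity: total = 15.

#E(F_13) = 15


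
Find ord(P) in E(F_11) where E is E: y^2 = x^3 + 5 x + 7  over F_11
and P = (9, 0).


Compute successive multiples of P until we hit O:
  1P = (9, 0)
  2P = O

ord(P) = 2


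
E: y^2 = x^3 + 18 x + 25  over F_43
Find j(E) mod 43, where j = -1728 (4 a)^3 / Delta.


Delta = -16(4 a^3 + 27 b^2) mod 43 = 32
-1728 * (4 a)^3 = -1728 * (4*18)^3 mod 43 = 22
j = 22 * 32^(-1) mod 43 = 41

j = 41 (mod 43)


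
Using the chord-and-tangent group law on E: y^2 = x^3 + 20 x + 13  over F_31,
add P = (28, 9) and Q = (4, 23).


P != Q, so use the chord formula.
s = (y2 - y1) / (x2 - x1) = (14) / (7) mod 31 = 2
x3 = s^2 - x1 - x2 mod 31 = 2^2 - 28 - 4 = 3
y3 = s (x1 - x3) - y1 mod 31 = 2 * (28 - 3) - 9 = 10

P + Q = (3, 10)


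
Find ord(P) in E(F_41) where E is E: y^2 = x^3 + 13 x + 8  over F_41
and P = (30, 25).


Compute successive multiples of P until we hit O:
  1P = (30, 25)
  2P = (14, 33)
  3P = (28, 15)
  4P = (8, 3)
  5P = (4, 1)
  6P = (3, 22)
  7P = (7, 14)
  8P = (25, 38)
  ... (continuing to 45P)
  45P = O

ord(P) = 45


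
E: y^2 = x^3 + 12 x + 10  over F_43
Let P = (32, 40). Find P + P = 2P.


Doubling: s = (3 x1^2 + a) / (2 y1)
s = (3*32^2 + 12) / (2*40) mod 43 = 2
x3 = s^2 - 2 x1 mod 43 = 2^2 - 2*32 = 26
y3 = s (x1 - x3) - y1 mod 43 = 2 * (32 - 26) - 40 = 15

2P = (26, 15)


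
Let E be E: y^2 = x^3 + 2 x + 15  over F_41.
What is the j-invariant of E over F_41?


Delta = -16(4 a^3 + 27 b^2) mod 41 = 32
-1728 * (4 a)^3 = -1728 * (4*2)^3 mod 41 = 3
j = 3 * 32^(-1) mod 41 = 27

j = 27 (mod 41)


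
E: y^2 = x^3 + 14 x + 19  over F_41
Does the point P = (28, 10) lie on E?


Check whether y^2 = x^3 + 14 x + 19 (mod 41) for (x, y) = (28, 10).
LHS: y^2 = 10^2 mod 41 = 18
RHS: x^3 + 14 x + 19 = 28^3 + 14*28 + 19 mod 41 = 18
LHS = RHS

Yes, on the curve


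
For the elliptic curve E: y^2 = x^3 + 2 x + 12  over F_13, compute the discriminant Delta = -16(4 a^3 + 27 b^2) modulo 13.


4 a^3 + 27 b^2 = 4*2^3 + 27*12^2 = 32 + 3888 = 3920
Delta = -16 * (3920) = -62720
Delta mod 13 = 5

Delta = 5 (mod 13)


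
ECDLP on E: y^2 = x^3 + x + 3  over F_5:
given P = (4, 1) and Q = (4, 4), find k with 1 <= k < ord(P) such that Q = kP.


Enumerate multiples of P until we hit Q = (4, 4):
  1P = (4, 1)
  2P = (1, 0)
  3P = (4, 4)
Match found at i = 3.

k = 3


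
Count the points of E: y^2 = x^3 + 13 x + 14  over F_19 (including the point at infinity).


For each x in F_19, count y with y^2 = x^3 + 13 x + 14 mod 19:
  x = 1: RHS = 9, y in [3, 16]  -> 2 point(s)
  x = 3: RHS = 4, y in [2, 17]  -> 2 point(s)
  x = 4: RHS = 16, y in [4, 15]  -> 2 point(s)
  x = 6: RHS = 4, y in [2, 17]  -> 2 point(s)
  x = 7: RHS = 11, y in [7, 12]  -> 2 point(s)
  x = 9: RHS = 5, y in [9, 10]  -> 2 point(s)
  x = 10: RHS = 4, y in [2, 17]  -> 2 point(s)
  x = 11: RHS = 6, y in [5, 14]  -> 2 point(s)
  x = 12: RHS = 17, y in [6, 13]  -> 2 point(s)
  x = 13: RHS = 5, y in [9, 10]  -> 2 point(s)
  x = 16: RHS = 5, y in [9, 10]  -> 2 point(s)
  x = 18: RHS = 0, y in [0]  -> 1 point(s)
Affine points: 23. Add the point at infinity: total = 24.

#E(F_19) = 24


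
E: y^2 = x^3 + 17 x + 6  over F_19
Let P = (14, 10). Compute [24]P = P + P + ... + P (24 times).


k = 24 = 11000_2 (binary, LSB first: 00011)
Double-and-add from P = (14, 10):
  bit 0 = 0: acc unchanged = O
  bit 1 = 0: acc unchanged = O
  bit 2 = 0: acc unchanged = O
  bit 3 = 1: acc = O + (13, 12) = (13, 12)
  bit 4 = 1: acc = (13, 12) + (10, 6) = (0, 14)

24P = (0, 14)


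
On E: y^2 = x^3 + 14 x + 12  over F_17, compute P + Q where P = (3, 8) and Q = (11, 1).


P != Q, so use the chord formula.
s = (y2 - y1) / (x2 - x1) = (10) / (8) mod 17 = 14
x3 = s^2 - x1 - x2 mod 17 = 14^2 - 3 - 11 = 12
y3 = s (x1 - x3) - y1 mod 17 = 14 * (3 - 12) - 8 = 2

P + Q = (12, 2)


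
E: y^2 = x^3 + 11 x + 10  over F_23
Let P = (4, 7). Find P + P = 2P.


Doubling: s = (3 x1^2 + a) / (2 y1)
s = (3*4^2 + 11) / (2*7) mod 23 = 19
x3 = s^2 - 2 x1 mod 23 = 19^2 - 2*4 = 8
y3 = s (x1 - x3) - y1 mod 23 = 19 * (4 - 8) - 7 = 9

2P = (8, 9)


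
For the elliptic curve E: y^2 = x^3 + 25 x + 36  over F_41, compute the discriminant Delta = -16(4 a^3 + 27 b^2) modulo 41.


4 a^3 + 27 b^2 = 4*25^3 + 27*36^2 = 62500 + 34992 = 97492
Delta = -16 * (97492) = -1559872
Delta mod 41 = 14

Delta = 14 (mod 41)


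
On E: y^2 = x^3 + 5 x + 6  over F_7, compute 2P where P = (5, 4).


k = 2 = 10_2 (binary, LSB first: 01)
Double-and-add from P = (5, 4):
  bit 0 = 0: acc unchanged = O
  bit 1 = 1: acc = O + (6, 0) = (6, 0)

2P = (6, 0)


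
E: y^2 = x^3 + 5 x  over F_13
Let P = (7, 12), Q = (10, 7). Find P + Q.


P != Q, so use the chord formula.
s = (y2 - y1) / (x2 - x1) = (8) / (3) mod 13 = 7
x3 = s^2 - x1 - x2 mod 13 = 7^2 - 7 - 10 = 6
y3 = s (x1 - x3) - y1 mod 13 = 7 * (7 - 6) - 12 = 8

P + Q = (6, 8)


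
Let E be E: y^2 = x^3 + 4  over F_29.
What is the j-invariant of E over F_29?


Delta = -16(4 a^3 + 27 b^2) mod 29 = 19
-1728 * (4 a)^3 = -1728 * (4*0)^3 mod 29 = 0
j = 0 * 19^(-1) mod 29 = 0

j = 0 (mod 29)


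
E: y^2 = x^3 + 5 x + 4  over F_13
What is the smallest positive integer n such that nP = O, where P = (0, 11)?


Compute successive multiples of P until we hit O:
  1P = (0, 11)
  2P = (4, 7)
  3P = (10, 12)
  4P = (6, 4)
  5P = (8, 7)
  6P = (2, 3)
  7P = (1, 6)
  8P = (11, 5)
  ... (continuing to 17P)
  17P = O

ord(P) = 17


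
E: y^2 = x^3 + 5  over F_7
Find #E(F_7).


For each x in F_7, count y with y^2 = x^3 + 0 x + 5 mod 7:
  x = 3: RHS = 4, y in [2, 5]  -> 2 point(s)
  x = 5: RHS = 4, y in [2, 5]  -> 2 point(s)
  x = 6: RHS = 4, y in [2, 5]  -> 2 point(s)
Affine points: 6. Add the point at infinity: total = 7.

#E(F_7) = 7


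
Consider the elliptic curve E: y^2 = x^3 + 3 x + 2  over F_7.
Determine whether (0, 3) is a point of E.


Check whether y^2 = x^3 + 3 x + 2 (mod 7) for (x, y) = (0, 3).
LHS: y^2 = 3^2 mod 7 = 2
RHS: x^3 + 3 x + 2 = 0^3 + 3*0 + 2 mod 7 = 2
LHS = RHS

Yes, on the curve


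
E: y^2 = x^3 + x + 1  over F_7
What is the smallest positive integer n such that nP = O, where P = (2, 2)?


Compute successive multiples of P until we hit O:
  1P = (2, 2)
  2P = (0, 1)
  3P = (0, 6)
  4P = (2, 5)
  5P = O

ord(P) = 5


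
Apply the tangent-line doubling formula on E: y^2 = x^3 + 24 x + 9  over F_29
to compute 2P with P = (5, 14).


Doubling: s = (3 x1^2 + a) / (2 y1)
s = (3*5^2 + 24) / (2*14) mod 29 = 17
x3 = s^2 - 2 x1 mod 29 = 17^2 - 2*5 = 18
y3 = s (x1 - x3) - y1 mod 29 = 17 * (5 - 18) - 14 = 26

2P = (18, 26)


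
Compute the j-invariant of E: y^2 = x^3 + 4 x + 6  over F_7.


Delta = -16(4 a^3 + 27 b^2) mod 7 = 1
-1728 * (4 a)^3 = -1728 * (4*4)^3 mod 7 = 1
j = 1 * 1^(-1) mod 7 = 1

j = 1 (mod 7)


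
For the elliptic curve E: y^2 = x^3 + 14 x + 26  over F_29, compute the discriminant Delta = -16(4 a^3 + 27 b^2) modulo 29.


4 a^3 + 27 b^2 = 4*14^3 + 27*26^2 = 10976 + 18252 = 29228
Delta = -16 * (29228) = -467648
Delta mod 29 = 6

Delta = 6 (mod 29)


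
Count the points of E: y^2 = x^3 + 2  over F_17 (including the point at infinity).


For each x in F_17, count y with y^2 = x^3 + 0 x + 2 mod 17:
  x = 0: RHS = 2, y in [6, 11]  -> 2 point(s)
  x = 4: RHS = 15, y in [7, 10]  -> 2 point(s)
  x = 5: RHS = 8, y in [5, 12]  -> 2 point(s)
  x = 8: RHS = 4, y in [2, 15]  -> 2 point(s)
  x = 9: RHS = 0, y in [0]  -> 1 point(s)
  x = 10: RHS = 16, y in [4, 13]  -> 2 point(s)
  x = 12: RHS = 13, y in [8, 9]  -> 2 point(s)
  x = 14: RHS = 9, y in [3, 14]  -> 2 point(s)
  x = 16: RHS = 1, y in [1, 16]  -> 2 point(s)
Affine points: 17. Add the point at infinity: total = 18.

#E(F_17) = 18


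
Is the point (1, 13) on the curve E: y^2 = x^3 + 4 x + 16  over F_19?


Check whether y^2 = x^3 + 4 x + 16 (mod 19) for (x, y) = (1, 13).
LHS: y^2 = 13^2 mod 19 = 17
RHS: x^3 + 4 x + 16 = 1^3 + 4*1 + 16 mod 19 = 2
LHS != RHS

No, not on the curve


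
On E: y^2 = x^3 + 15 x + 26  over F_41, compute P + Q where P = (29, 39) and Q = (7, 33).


P != Q, so use the chord formula.
s = (y2 - y1) / (x2 - x1) = (35) / (19) mod 41 = 4
x3 = s^2 - x1 - x2 mod 41 = 4^2 - 29 - 7 = 21
y3 = s (x1 - x3) - y1 mod 41 = 4 * (29 - 21) - 39 = 34

P + Q = (21, 34)


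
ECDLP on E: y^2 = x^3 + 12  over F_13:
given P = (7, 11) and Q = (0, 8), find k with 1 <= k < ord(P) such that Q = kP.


Enumerate multiples of P until we hit Q = (0, 8):
  1P = (7, 11)
  2P = (0, 8)
Match found at i = 2.

k = 2


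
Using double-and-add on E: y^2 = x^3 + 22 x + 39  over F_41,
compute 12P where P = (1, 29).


k = 12 = 1100_2 (binary, LSB first: 0011)
Double-and-add from P = (1, 29):
  bit 0 = 0: acc unchanged = O
  bit 1 = 0: acc unchanged = O
  bit 2 = 1: acc = O + (14, 4) = (14, 4)
  bit 3 = 1: acc = (14, 4) + (23, 17) = (40, 4)

12P = (40, 4)


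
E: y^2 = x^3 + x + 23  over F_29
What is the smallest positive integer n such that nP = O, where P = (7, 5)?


Compute successive multiples of P until we hit O:
  1P = (7, 5)
  2P = (9, 6)
  3P = (6, 10)
  4P = (12, 20)
  5P = (19, 17)
  6P = (4, 27)
  7P = (17, 20)
  8P = (0, 20)
  ... (continuing to 19P)
  19P = O

ord(P) = 19


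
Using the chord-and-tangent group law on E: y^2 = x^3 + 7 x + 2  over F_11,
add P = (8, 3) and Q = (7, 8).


P != Q, so use the chord formula.
s = (y2 - y1) / (x2 - x1) = (5) / (10) mod 11 = 6
x3 = s^2 - x1 - x2 mod 11 = 6^2 - 8 - 7 = 10
y3 = s (x1 - x3) - y1 mod 11 = 6 * (8 - 10) - 3 = 7

P + Q = (10, 7)


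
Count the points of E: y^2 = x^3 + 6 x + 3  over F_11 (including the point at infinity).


For each x in F_11, count y with y^2 = x^3 + 6 x + 3 mod 11:
  x = 0: RHS = 3, y in [5, 6]  -> 2 point(s)
  x = 2: RHS = 1, y in [1, 10]  -> 2 point(s)
  x = 3: RHS = 4, y in [2, 9]  -> 2 point(s)
  x = 4: RHS = 3, y in [5, 6]  -> 2 point(s)
  x = 5: RHS = 4, y in [2, 9]  -> 2 point(s)
  x = 7: RHS = 3, y in [5, 6]  -> 2 point(s)
  x = 9: RHS = 5, y in [4, 7]  -> 2 point(s)
Affine points: 14. Add the point at infinity: total = 15.

#E(F_11) = 15


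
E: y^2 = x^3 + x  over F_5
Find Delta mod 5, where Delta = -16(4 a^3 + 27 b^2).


4 a^3 + 27 b^2 = 4*1^3 + 27*0^2 = 4 + 0 = 4
Delta = -16 * (4) = -64
Delta mod 5 = 1

Delta = 1 (mod 5)


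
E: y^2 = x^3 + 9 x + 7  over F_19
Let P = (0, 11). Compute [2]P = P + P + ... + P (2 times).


k = 2 = 10_2 (binary, LSB first: 01)
Double-and-add from P = (0, 11):
  bit 0 = 0: acc unchanged = O
  bit 1 = 1: acc = O + (9, 0) = (9, 0)

2P = (9, 0)


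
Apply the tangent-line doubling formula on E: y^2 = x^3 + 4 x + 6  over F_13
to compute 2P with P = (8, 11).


Doubling: s = (3 x1^2 + a) / (2 y1)
s = (3*8^2 + 4) / (2*11) mod 13 = 3
x3 = s^2 - 2 x1 mod 13 = 3^2 - 2*8 = 6
y3 = s (x1 - x3) - y1 mod 13 = 3 * (8 - 6) - 11 = 8

2P = (6, 8)


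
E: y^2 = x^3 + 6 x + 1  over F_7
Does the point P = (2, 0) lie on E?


Check whether y^2 = x^3 + 6 x + 1 (mod 7) for (x, y) = (2, 0).
LHS: y^2 = 0^2 mod 7 = 0
RHS: x^3 + 6 x + 1 = 2^3 + 6*2 + 1 mod 7 = 0
LHS = RHS

Yes, on the curve


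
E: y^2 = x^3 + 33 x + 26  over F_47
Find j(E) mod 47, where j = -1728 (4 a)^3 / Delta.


Delta = -16(4 a^3 + 27 b^2) mod 47 = 3
-1728 * (4 a)^3 = -1728 * (4*33)^3 mod 47 = 18
j = 18 * 3^(-1) mod 47 = 6

j = 6 (mod 47)


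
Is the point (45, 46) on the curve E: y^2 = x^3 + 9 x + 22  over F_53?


Check whether y^2 = x^3 + 9 x + 22 (mod 53) for (x, y) = (45, 46).
LHS: y^2 = 46^2 mod 53 = 49
RHS: x^3 + 9 x + 22 = 45^3 + 9*45 + 22 mod 53 = 21
LHS != RHS

No, not on the curve


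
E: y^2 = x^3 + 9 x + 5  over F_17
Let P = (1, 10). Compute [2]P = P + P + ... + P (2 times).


k = 2 = 10_2 (binary, LSB first: 01)
Double-and-add from P = (1, 10):
  bit 0 = 0: acc unchanged = O
  bit 1 = 1: acc = O + (14, 6) = (14, 6)

2P = (14, 6)


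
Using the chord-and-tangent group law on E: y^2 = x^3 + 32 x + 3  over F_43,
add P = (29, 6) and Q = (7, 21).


P != Q, so use the chord formula.
s = (y2 - y1) / (x2 - x1) = (15) / (21) mod 43 = 13
x3 = s^2 - x1 - x2 mod 43 = 13^2 - 29 - 7 = 4
y3 = s (x1 - x3) - y1 mod 43 = 13 * (29 - 4) - 6 = 18

P + Q = (4, 18)


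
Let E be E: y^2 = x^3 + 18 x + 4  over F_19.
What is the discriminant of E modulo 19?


4 a^3 + 27 b^2 = 4*18^3 + 27*4^2 = 23328 + 432 = 23760
Delta = -16 * (23760) = -380160
Delta mod 19 = 11

Delta = 11 (mod 19)


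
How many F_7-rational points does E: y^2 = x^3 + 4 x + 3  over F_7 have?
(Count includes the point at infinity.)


For each x in F_7, count y with y^2 = x^3 + 4 x + 3 mod 7:
  x = 1: RHS = 1, y in [1, 6]  -> 2 point(s)
  x = 3: RHS = 0, y in [0]  -> 1 point(s)
  x = 5: RHS = 1, y in [1, 6]  -> 2 point(s)
Affine points: 5. Add the point at infinity: total = 6.

#E(F_7) = 6


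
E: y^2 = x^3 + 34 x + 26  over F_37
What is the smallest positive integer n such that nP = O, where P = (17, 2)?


Compute successive multiples of P until we hit O:
  1P = (17, 2)
  2P = (2, 19)
  3P = (28, 8)
  4P = (3, 9)
  5P = (8, 12)
  6P = (21, 23)
  7P = (15, 27)
  8P = (4, 2)
  ... (continuing to 48P)
  48P = O

ord(P) = 48


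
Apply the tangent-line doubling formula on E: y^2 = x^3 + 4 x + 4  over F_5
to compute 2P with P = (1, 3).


Doubling: s = (3 x1^2 + a) / (2 y1)
s = (3*1^2 + 4) / (2*3) mod 5 = 2
x3 = s^2 - 2 x1 mod 5 = 2^2 - 2*1 = 2
y3 = s (x1 - x3) - y1 mod 5 = 2 * (1 - 2) - 3 = 0

2P = (2, 0)


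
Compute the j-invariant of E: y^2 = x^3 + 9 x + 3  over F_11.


Delta = -16(4 a^3 + 27 b^2) mod 11 = 1
-1728 * (4 a)^3 = -1728 * (4*9)^3 mod 11 = 6
j = 6 * 1^(-1) mod 11 = 6

j = 6 (mod 11)


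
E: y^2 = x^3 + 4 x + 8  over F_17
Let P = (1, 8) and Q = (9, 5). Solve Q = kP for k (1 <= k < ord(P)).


Enumerate multiples of P until we hit Q = (9, 5):
  1P = (1, 8)
  2P = (13, 8)
  3P = (3, 9)
  4P = (9, 5)
Match found at i = 4.

k = 4


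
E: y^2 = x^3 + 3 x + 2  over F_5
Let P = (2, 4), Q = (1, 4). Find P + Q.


P != Q, so use the chord formula.
s = (y2 - y1) / (x2 - x1) = (0) / (4) mod 5 = 0
x3 = s^2 - x1 - x2 mod 5 = 0^2 - 2 - 1 = 2
y3 = s (x1 - x3) - y1 mod 5 = 0 * (2 - 2) - 4 = 1

P + Q = (2, 1)


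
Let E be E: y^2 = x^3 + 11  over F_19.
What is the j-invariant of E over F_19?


Delta = -16(4 a^3 + 27 b^2) mod 19 = 16
-1728 * (4 a)^3 = -1728 * (4*0)^3 mod 19 = 0
j = 0 * 16^(-1) mod 19 = 0

j = 0 (mod 19)


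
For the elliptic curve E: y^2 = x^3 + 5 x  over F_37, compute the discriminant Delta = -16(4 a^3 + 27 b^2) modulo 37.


4 a^3 + 27 b^2 = 4*5^3 + 27*0^2 = 500 + 0 = 500
Delta = -16 * (500) = -8000
Delta mod 37 = 29

Delta = 29 (mod 37)


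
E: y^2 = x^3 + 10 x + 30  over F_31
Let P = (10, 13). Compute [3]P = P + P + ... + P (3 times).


k = 3 = 11_2 (binary, LSB first: 11)
Double-and-add from P = (10, 13):
  bit 0 = 1: acc = O + (10, 13) = (10, 13)
  bit 1 = 1: acc = (10, 13) + (11, 18) = (4, 17)

3P = (4, 17)


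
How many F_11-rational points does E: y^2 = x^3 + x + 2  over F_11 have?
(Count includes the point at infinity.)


For each x in F_11, count y with y^2 = x^3 + 1 x + 2 mod 11:
  x = 1: RHS = 4, y in [2, 9]  -> 2 point(s)
  x = 2: RHS = 1, y in [1, 10]  -> 2 point(s)
  x = 4: RHS = 4, y in [2, 9]  -> 2 point(s)
  x = 5: RHS = 0, y in [0]  -> 1 point(s)
  x = 6: RHS = 4, y in [2, 9]  -> 2 point(s)
  x = 7: RHS = 0, y in [0]  -> 1 point(s)
  x = 8: RHS = 5, y in [4, 7]  -> 2 point(s)
  x = 9: RHS = 3, y in [5, 6]  -> 2 point(s)
  x = 10: RHS = 0, y in [0]  -> 1 point(s)
Affine points: 15. Add the point at infinity: total = 16.

#E(F_11) = 16


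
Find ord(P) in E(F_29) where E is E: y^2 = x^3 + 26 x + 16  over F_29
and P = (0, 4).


Compute successive multiples of P until we hit O:
  1P = (0, 4)
  2P = (16, 2)
  3P = (18, 20)
  4P = (10, 0)
  5P = (18, 9)
  6P = (16, 27)
  7P = (0, 25)
  8P = O

ord(P) = 8


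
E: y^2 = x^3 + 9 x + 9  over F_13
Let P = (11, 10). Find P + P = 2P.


Doubling: s = (3 x1^2 + a) / (2 y1)
s = (3*11^2 + 9) / (2*10) mod 13 = 3
x3 = s^2 - 2 x1 mod 13 = 3^2 - 2*11 = 0
y3 = s (x1 - x3) - y1 mod 13 = 3 * (11 - 0) - 10 = 10

2P = (0, 10)


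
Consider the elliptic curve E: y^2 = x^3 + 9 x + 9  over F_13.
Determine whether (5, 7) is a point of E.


Check whether y^2 = x^3 + 9 x + 9 (mod 13) for (x, y) = (5, 7).
LHS: y^2 = 7^2 mod 13 = 10
RHS: x^3 + 9 x + 9 = 5^3 + 9*5 + 9 mod 13 = 10
LHS = RHS

Yes, on the curve


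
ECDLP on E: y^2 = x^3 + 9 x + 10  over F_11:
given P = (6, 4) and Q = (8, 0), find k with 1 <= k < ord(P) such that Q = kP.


Enumerate multiples of P until we hit Q = (8, 0):
  1P = (6, 4)
  2P = (2, 5)
  3P = (1, 3)
  4P = (8, 0)
Match found at i = 4.

k = 4


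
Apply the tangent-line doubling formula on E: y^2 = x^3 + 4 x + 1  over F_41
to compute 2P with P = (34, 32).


Doubling: s = (3 x1^2 + a) / (2 y1)
s = (3*34^2 + 4) / (2*32) mod 41 = 3
x3 = s^2 - 2 x1 mod 41 = 3^2 - 2*34 = 23
y3 = s (x1 - x3) - y1 mod 41 = 3 * (34 - 23) - 32 = 1

2P = (23, 1)


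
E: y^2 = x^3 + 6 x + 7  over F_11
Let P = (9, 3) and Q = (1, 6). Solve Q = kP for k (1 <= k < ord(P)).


Enumerate multiples of P until we hit Q = (1, 6):
  1P = (9, 3)
  2P = (2, 7)
  3P = (1, 5)
  4P = (10, 0)
  5P = (1, 6)
Match found at i = 5.

k = 5


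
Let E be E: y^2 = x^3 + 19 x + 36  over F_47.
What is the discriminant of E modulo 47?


4 a^3 + 27 b^2 = 4*19^3 + 27*36^2 = 27436 + 34992 = 62428
Delta = -16 * (62428) = -998848
Delta mod 47 = 43

Delta = 43 (mod 47)


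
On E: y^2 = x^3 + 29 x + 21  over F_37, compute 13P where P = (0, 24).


k = 13 = 1101_2 (binary, LSB first: 1011)
Double-and-add from P = (0, 24):
  bit 0 = 1: acc = O + (0, 24) = (0, 24)
  bit 1 = 0: acc unchanged = (0, 24)
  bit 2 = 1: acc = (0, 24) + (27, 10) = (9, 30)
  bit 3 = 1: acc = (9, 30) + (23, 4) = (16, 20)

13P = (16, 20)


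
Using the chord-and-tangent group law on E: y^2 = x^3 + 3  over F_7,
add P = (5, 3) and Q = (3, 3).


P != Q, so use the chord formula.
s = (y2 - y1) / (x2 - x1) = (0) / (5) mod 7 = 0
x3 = s^2 - x1 - x2 mod 7 = 0^2 - 5 - 3 = 6
y3 = s (x1 - x3) - y1 mod 7 = 0 * (5 - 6) - 3 = 4

P + Q = (6, 4)


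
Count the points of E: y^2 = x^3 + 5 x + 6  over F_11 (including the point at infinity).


For each x in F_11, count y with y^2 = x^3 + 5 x + 6 mod 11:
  x = 1: RHS = 1, y in [1, 10]  -> 2 point(s)
  x = 3: RHS = 4, y in [2, 9]  -> 2 point(s)
  x = 10: RHS = 0, y in [0]  -> 1 point(s)
Affine points: 5. Add the point at infinity: total = 6.

#E(F_11) = 6


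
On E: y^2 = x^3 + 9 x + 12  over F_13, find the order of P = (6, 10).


Compute successive multiples of P until we hit O:
  1P = (6, 10)
  2P = (1, 3)
  3P = (9, 4)
  4P = (2, 8)
  5P = (2, 5)
  6P = (9, 9)
  7P = (1, 10)
  8P = (6, 3)
  ... (continuing to 9P)
  9P = O

ord(P) = 9


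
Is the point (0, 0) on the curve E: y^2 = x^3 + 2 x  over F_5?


Check whether y^2 = x^3 + 2 x + 0 (mod 5) for (x, y) = (0, 0).
LHS: y^2 = 0^2 mod 5 = 0
RHS: x^3 + 2 x + 0 = 0^3 + 2*0 + 0 mod 5 = 0
LHS = RHS

Yes, on the curve


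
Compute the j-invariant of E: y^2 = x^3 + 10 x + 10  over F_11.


Delta = -16(4 a^3 + 27 b^2) mod 11 = 6
-1728 * (4 a)^3 = -1728 * (4*10)^3 mod 11 = 9
j = 9 * 6^(-1) mod 11 = 7

j = 7 (mod 11)


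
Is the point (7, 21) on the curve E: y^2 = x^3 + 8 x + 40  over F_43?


Check whether y^2 = x^3 + 8 x + 40 (mod 43) for (x, y) = (7, 21).
LHS: y^2 = 21^2 mod 43 = 11
RHS: x^3 + 8 x + 40 = 7^3 + 8*7 + 40 mod 43 = 9
LHS != RHS

No, not on the curve


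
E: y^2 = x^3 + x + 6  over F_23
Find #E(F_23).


For each x in F_23, count y with y^2 = x^3 + 1 x + 6 mod 23:
  x = 0: RHS = 6, y in [11, 12]  -> 2 point(s)
  x = 1: RHS = 8, y in [10, 13]  -> 2 point(s)
  x = 2: RHS = 16, y in [4, 19]  -> 2 point(s)
  x = 3: RHS = 13, y in [6, 17]  -> 2 point(s)
  x = 9: RHS = 8, y in [10, 13]  -> 2 point(s)
  x = 10: RHS = 4, y in [2, 21]  -> 2 point(s)
  x = 13: RHS = 8, y in [10, 13]  -> 2 point(s)
  x = 14: RHS = 4, y in [2, 21]  -> 2 point(s)
  x = 16: RHS = 1, y in [1, 22]  -> 2 point(s)
  x = 22: RHS = 4, y in [2, 21]  -> 2 point(s)
Affine points: 20. Add the point at infinity: total = 21.

#E(F_23) = 21


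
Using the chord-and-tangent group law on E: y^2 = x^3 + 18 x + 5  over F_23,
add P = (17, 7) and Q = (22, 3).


P != Q, so use the chord formula.
s = (y2 - y1) / (x2 - x1) = (19) / (5) mod 23 = 13
x3 = s^2 - x1 - x2 mod 23 = 13^2 - 17 - 22 = 15
y3 = s (x1 - x3) - y1 mod 23 = 13 * (17 - 15) - 7 = 19

P + Q = (15, 19)


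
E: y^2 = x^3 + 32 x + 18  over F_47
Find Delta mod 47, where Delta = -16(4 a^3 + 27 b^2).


4 a^3 + 27 b^2 = 4*32^3 + 27*18^2 = 131072 + 8748 = 139820
Delta = -16 * (139820) = -2237120
Delta mod 47 = 33

Delta = 33 (mod 47)


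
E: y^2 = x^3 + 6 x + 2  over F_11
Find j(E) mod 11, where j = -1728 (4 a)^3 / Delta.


Delta = -16(4 a^3 + 27 b^2) mod 11 = 2
-1728 * (4 a)^3 = -1728 * (4*6)^3 mod 11 = 3
j = 3 * 2^(-1) mod 11 = 7

j = 7 (mod 11)


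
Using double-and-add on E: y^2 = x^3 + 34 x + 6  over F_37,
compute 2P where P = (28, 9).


k = 2 = 10_2 (binary, LSB first: 01)
Double-and-add from P = (28, 9):
  bit 0 = 0: acc unchanged = O
  bit 1 = 1: acc = O + (19, 0) = (19, 0)

2P = (19, 0)


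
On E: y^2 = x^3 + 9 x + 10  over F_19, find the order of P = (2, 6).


Compute successive multiples of P until we hit O:
  1P = (2, 6)
  2P = (5, 3)
  3P = (13, 5)
  4P = (15, 9)
  5P = (7, 6)
  6P = (10, 13)
  7P = (14, 12)
  8P = (8, 10)
  ... (continuing to 22P)
  22P = O

ord(P) = 22


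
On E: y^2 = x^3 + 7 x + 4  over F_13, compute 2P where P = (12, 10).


Doubling: s = (3 x1^2 + a) / (2 y1)
s = (3*12^2 + 7) / (2*10) mod 13 = 7
x3 = s^2 - 2 x1 mod 13 = 7^2 - 2*12 = 12
y3 = s (x1 - x3) - y1 mod 13 = 7 * (12 - 12) - 10 = 3

2P = (12, 3)


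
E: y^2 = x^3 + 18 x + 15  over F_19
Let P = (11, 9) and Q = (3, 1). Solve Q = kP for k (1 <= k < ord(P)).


Enumerate multiples of P until we hit Q = (3, 1):
  1P = (11, 9)
  2P = (17, 16)
  3P = (14, 16)
  4P = (10, 6)
  5P = (7, 3)
  6P = (8, 5)
  7P = (6, 4)
  8P = (3, 18)
  9P = (3, 1)
Match found at i = 9.

k = 9


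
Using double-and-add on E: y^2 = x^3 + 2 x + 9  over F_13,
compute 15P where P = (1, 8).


k = 15 = 1111_2 (binary, LSB first: 1111)
Double-and-add from P = (1, 8):
  bit 0 = 1: acc = O + (1, 8) = (1, 8)
  bit 1 = 1: acc = (1, 8) + (8, 2) = (5, 1)
  bit 2 = 1: acc = (5, 1) + (6, 4) = (11, 7)
  bit 3 = 1: acc = (11, 7) + (4, 4) = (8, 11)

15P = (8, 11)


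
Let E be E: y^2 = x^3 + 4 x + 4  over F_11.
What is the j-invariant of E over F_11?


Delta = -16(4 a^3 + 27 b^2) mod 11 = 3
-1728 * (4 a)^3 = -1728 * (4*4)^3 mod 11 = 7
j = 7 * 3^(-1) mod 11 = 6

j = 6 (mod 11)


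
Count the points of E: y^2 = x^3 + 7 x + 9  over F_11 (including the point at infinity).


For each x in F_11, count y with y^2 = x^3 + 7 x + 9 mod 11:
  x = 0: RHS = 9, y in [3, 8]  -> 2 point(s)
  x = 2: RHS = 9, y in [3, 8]  -> 2 point(s)
  x = 5: RHS = 4, y in [2, 9]  -> 2 point(s)
  x = 6: RHS = 3, y in [5, 6]  -> 2 point(s)
  x = 7: RHS = 5, y in [4, 7]  -> 2 point(s)
  x = 8: RHS = 5, y in [4, 7]  -> 2 point(s)
  x = 9: RHS = 9, y in [3, 8]  -> 2 point(s)
  x = 10: RHS = 1, y in [1, 10]  -> 2 point(s)
Affine points: 16. Add the point at infinity: total = 17.

#E(F_11) = 17


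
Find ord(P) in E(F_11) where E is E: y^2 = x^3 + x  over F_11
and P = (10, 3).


Compute successive multiples of P until we hit O:
  1P = (10, 3)
  2P = (0, 0)
  3P = (10, 8)
  4P = O

ord(P) = 4


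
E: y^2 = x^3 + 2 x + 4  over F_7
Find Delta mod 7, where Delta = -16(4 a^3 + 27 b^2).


4 a^3 + 27 b^2 = 4*2^3 + 27*4^2 = 32 + 432 = 464
Delta = -16 * (464) = -7424
Delta mod 7 = 3

Delta = 3 (mod 7)


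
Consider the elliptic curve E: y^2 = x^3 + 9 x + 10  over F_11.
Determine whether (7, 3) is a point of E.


Check whether y^2 = x^3 + 9 x + 10 (mod 11) for (x, y) = (7, 3).
LHS: y^2 = 3^2 mod 11 = 9
RHS: x^3 + 9 x + 10 = 7^3 + 9*7 + 10 mod 11 = 9
LHS = RHS

Yes, on the curve


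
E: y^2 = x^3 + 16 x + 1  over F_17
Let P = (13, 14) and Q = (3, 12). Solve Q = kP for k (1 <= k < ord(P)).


Enumerate multiples of P until we hit Q = (3, 12):
  1P = (13, 14)
  2P = (16, 1)
  3P = (3, 5)
  4P = (3, 12)
Match found at i = 4.

k = 4


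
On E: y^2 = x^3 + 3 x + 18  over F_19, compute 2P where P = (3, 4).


Doubling: s = (3 x1^2 + a) / (2 y1)
s = (3*3^2 + 3) / (2*4) mod 19 = 18
x3 = s^2 - 2 x1 mod 19 = 18^2 - 2*3 = 14
y3 = s (x1 - x3) - y1 mod 19 = 18 * (3 - 14) - 4 = 7

2P = (14, 7)


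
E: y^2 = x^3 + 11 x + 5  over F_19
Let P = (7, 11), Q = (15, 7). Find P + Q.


P != Q, so use the chord formula.
s = (y2 - y1) / (x2 - x1) = (15) / (8) mod 19 = 9
x3 = s^2 - x1 - x2 mod 19 = 9^2 - 7 - 15 = 2
y3 = s (x1 - x3) - y1 mod 19 = 9 * (7 - 2) - 11 = 15

P + Q = (2, 15)


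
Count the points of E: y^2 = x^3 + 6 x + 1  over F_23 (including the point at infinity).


For each x in F_23, count y with y^2 = x^3 + 6 x + 1 mod 23:
  x = 0: RHS = 1, y in [1, 22]  -> 2 point(s)
  x = 1: RHS = 8, y in [10, 13]  -> 2 point(s)
  x = 3: RHS = 0, y in [0]  -> 1 point(s)
  x = 5: RHS = 18, y in [8, 15]  -> 2 point(s)
  x = 6: RHS = 0, y in [0]  -> 1 point(s)
  x = 7: RHS = 18, y in [8, 15]  -> 2 point(s)
  x = 8: RHS = 9, y in [3, 20]  -> 2 point(s)
  x = 9: RHS = 2, y in [5, 18]  -> 2 point(s)
  x = 10: RHS = 3, y in [7, 16]  -> 2 point(s)
  x = 11: RHS = 18, y in [8, 15]  -> 2 point(s)
  x = 14: RHS = 0, y in [0]  -> 1 point(s)
  x = 15: RHS = 16, y in [4, 19]  -> 2 point(s)
  x = 17: RHS = 2, y in [5, 18]  -> 2 point(s)
  x = 20: RHS = 2, y in [5, 18]  -> 2 point(s)
  x = 21: RHS = 4, y in [2, 21]  -> 2 point(s)
Affine points: 27. Add the point at infinity: total = 28.

#E(F_23) = 28


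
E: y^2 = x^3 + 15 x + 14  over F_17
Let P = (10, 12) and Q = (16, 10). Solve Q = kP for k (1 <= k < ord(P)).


Enumerate multiples of P until we hit Q = (16, 10):
  1P = (10, 12)
  2P = (16, 7)
  3P = (12, 1)
  4P = (4, 6)
  5P = (4, 11)
  6P = (12, 16)
  7P = (16, 10)
Match found at i = 7.

k = 7


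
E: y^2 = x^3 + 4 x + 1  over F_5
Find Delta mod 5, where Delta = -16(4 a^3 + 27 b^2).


4 a^3 + 27 b^2 = 4*4^3 + 27*1^2 = 256 + 27 = 283
Delta = -16 * (283) = -4528
Delta mod 5 = 2

Delta = 2 (mod 5)
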